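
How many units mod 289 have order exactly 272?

128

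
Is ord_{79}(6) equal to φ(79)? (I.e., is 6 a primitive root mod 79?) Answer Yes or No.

Yes

φ(79) = 79 − 1 = 78 = 2 · 3 · 13.
An element g generates (Z/79Z)^× iff g^(78/q) ≢ 1 (mod 79) for each prime q ∈ {2, 3, 13}.
6^39 ≡ 78 (mod 79)  [q = 2: ≢ 1 ✓]
6^26 ≡ 55 (mod 79)  [q = 3: ≢ 1 ✓]
6^6 ≡ 46 (mod 79)  [q = 13: ≢ 1 ✓]
None equal 1, so ord_79(6) = 78: 6 is a primitive root.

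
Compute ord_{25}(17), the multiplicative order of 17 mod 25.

20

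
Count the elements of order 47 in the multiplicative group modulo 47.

0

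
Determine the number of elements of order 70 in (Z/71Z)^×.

24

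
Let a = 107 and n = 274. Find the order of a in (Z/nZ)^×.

ord(107) | φ(274) = φ(2)·φ(137) = 1·136 = 136 = 2^3 · 17.
Divisors of 136: 1, 2, 4, 8, 17, 34, 68, 136.
Check 107^d mod 274 for each divisor in increasing order:
107^1 ≡ 107 (mod 274)
107^2 ≡ 215 (mod 274)
107^4 ≡ 193 (mod 274)
107^8 ≡ 259 (mod 274)
107^17 ≡ 237 (mod 274)
107^34 ≡ 273 (mod 274)
107^68 ≡ 1 (mod 274) ✓
Hence ord(107) = 68.

68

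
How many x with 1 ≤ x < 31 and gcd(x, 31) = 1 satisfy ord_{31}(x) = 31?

φ(31) = 31 − 1 = 30 = 2 · 3 · 5.
Since (Z/31Z)^× is cyclic of order 30, the number of elements of order d is φ(d) when d | 30 and 0 otherwise.
31 does not divide 30, so no element of (Z/31Z)^× has order 31.

0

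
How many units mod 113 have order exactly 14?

φ(113) = 113 − 1 = 112 = 2^4 · 7.
In a cyclic group of order 112, there are φ(d) elements of order d for each divisor d of 112, and zero for non-divisors.
14 = 2 · 7 divides 112, and φ(14) = 6.

6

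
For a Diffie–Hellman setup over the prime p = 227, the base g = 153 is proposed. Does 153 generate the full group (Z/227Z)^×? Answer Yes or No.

Yes

φ(227) = 227 − 1 = 226 = 2 · 113.
An element g generates (Z/227Z)^× iff g^(226/q) ≢ 1 (mod 227) for each prime q ∈ {2, 113}.
153^113 ≡ 226 (mod 227)  [q = 2: ≢ 1 ✓]
153^2 ≡ 28 (mod 227)  [q = 113: ≢ 1 ✓]
None equal 1, so ord_227(153) = 226: 153 is a primitive root.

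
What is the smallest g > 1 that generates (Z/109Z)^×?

6

φ(109) = 109 − 1 = 108 = 2^2 · 3^3.
Test candidates g = 2, 3, … against the prime factors q ∈ {2, 3} of φ(109): g is a generator iff g^(108/q) ≢ 1 for every such q.
g = 2: 2^54 ≡ 108; 2^36 ≡ 1 — hits 1, so not a primitive root.
g = 3: 3^54 ≡ 1 — hits 1, so not a primitive root.
g = 4: 4^54 ≡ 1 — hits 1, so not a primitive root.
g = 5: 5^54 ≡ 1 — hits 1, so not a primitive root.
g = 6: 6^54 ≡ 108; 6^36 ≡ 63 — none is 1, so 6 is a primitive root.
So 6 is the smallest generator of (Z/109Z)^×.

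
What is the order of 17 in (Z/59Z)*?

29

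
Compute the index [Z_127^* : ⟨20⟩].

21

By Lagrange's theorem, ord_127(20) divides φ(127) = 127 − 1 = 126 = 2 · 3^2 · 7.
Divisors of 126: 1, 2, 3, 6, 7, 9, 14, 18, 21, 42, 63, 126.
Check 20^d mod 127 for each divisor in increasing order:
20^1 ≡ 20 (mod 127)
20^2 ≡ 19 (mod 127)
20^3 ≡ 126 (mod 127)
20^6 ≡ 1 (mod 127) ✓
So ord_127(20) = 6, hence |⟨20⟩| = 6.
Index = |(Z/127Z)^×| / |⟨20⟩| = 126 / 6 = 21.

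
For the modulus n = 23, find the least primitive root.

5

φ(23) = 23 − 1 = 22 = 2 · 11.
Test candidates g = 2, 3, … against the prime factors q ∈ {2, 11} of φ(23): g is a generator iff g^(22/q) ≢ 1 for every such q.
g = 2: 2^11 ≡ 1 — hits 1, so not a primitive root.
g = 3: 3^11 ≡ 1 — hits 1, so not a primitive root.
g = 4: 4^11 ≡ 1 — hits 1, so not a primitive root.
g = 5: 5^11 ≡ 22; 5^2 ≡ 2 — none is 1, so 5 is a primitive root.
Hence the least primitive root of 23 is 5.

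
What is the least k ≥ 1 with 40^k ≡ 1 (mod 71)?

Since 40 ∈ (Z/71Z)^×, its order divides φ(71) = 71 − 1 = 70 = 2 · 5 · 7.
Divisors of 70: 1, 2, 5, 7, 10, 14, 35, 70.
Compute 40^d (mod 71) for the divisors d until we hit 1:
40^1 ≡ 40
40^2 ≡ 38
40^5 ≡ 37
40^7 ≡ 57
40^10 ≡ 20
40^14 ≡ 54
40^35 ≡ 1
Therefore the multiplicative order of 40 modulo 71 is 35.

35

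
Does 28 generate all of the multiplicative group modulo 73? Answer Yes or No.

φ(73) = 73 − 1 = 72 = 2^3 · 3^2.
Test 28^(72/q) mod 73 for each prime factor q of 72:
28^36 ≡ 72 (mod 73)  [q = 2: ≢ 1 ✓]
28^24 ≡ 8 (mod 73)  [q = 3: ≢ 1 ✓]
Every test exponent gives a nontrivial residue, hence 28 generates the full group.

Yes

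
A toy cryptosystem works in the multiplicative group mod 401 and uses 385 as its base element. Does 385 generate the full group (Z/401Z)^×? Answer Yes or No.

No

φ(401) = 401 − 1 = 400 = 2^4 · 5^2.
It suffices to check that the order of 385 is not a proper divisor of 400: compute 385^(400/q) for q ∈ {2, 5}.
385^200 ≡ 1 (mod 401)  [q = 2: ≡ 1 ✗]
385^80 ≡ 39 (mod 401)  [q = 5: ≢ 1 ✓]
Since 385^200 ≡ 1, the order of 385 divides 200 < 400, so 385 is not a primitive root.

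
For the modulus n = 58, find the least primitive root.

3

φ(58) = φ(2)·φ(29) = 1·28 = 28 = 2^2 · 7.
g is a primitive root iff g^(28/q) ≢ 1 (mod 58) for each prime q ∈ {2, 7}.
g = 2: gcd(2, 58) = 2 > 1, not a unit — skip.
g = 3: 3^14 ≡ 57; 3^4 ≡ 23 — none is 1, so 3 is a primitive root.
Hence the least primitive root of 58 is 3.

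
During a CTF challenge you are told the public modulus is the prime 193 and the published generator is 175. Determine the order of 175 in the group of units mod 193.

96

Since 175 ∈ (Z/193Z)^×, its order divides φ(193) = 193 − 1 = 192 = 2^6 · 3.
Divisors of 192: 1, 2, 3, 4, 6, 8, 12, 16, 24, 32, 48, 64, 96, 192.
Check 175^d mod 193 for each divisor in increasing order:
175^1 ≡ 175
175^2 ≡ 131
175^3 ≡ 151
175^4 ≡ 177
175^6 ≡ 27
175^8 ≡ 63
175^12 ≡ 150
175^16 ≡ 109
175^24 ≡ 112
175^32 ≡ 108
175^48 ≡ 192
175^64 ≡ 84
175^96 ≡ 1
The smallest such exponent is 96, so the order of 175 is 96.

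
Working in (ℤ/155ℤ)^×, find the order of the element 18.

60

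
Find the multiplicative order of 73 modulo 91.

12

ord(73) | φ(91) = φ(7·13) = (7−1)·(13−1) = 6·12 = 72 = 2^3 · 3^2.
Divisors of 72: 1, 2, 3, 4, 6, 8, 9, 12, 18, 24, 36, 72.
Evaluate successive powers at the divisors of 72:
73^1 ≡ 73 (mod 91)
73^2 ≡ 51 (mod 91)
73^3 ≡ 83 (mod 91)
73^4 ≡ 53 (mod 91)
73^6 ≡ 64 (mod 91)
73^8 ≡ 79 (mod 91)
73^9 ≡ 34 (mod 91)
73^12 ≡ 1 (mod 91) ✓
Hence ord(73) = 12.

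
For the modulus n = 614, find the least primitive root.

5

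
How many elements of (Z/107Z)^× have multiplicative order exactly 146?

0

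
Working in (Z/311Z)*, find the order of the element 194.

310

By Lagrange's theorem, ord_311(194) divides φ(311) = 311 − 1 = 310 = 2 · 5 · 31.
Divisors of 310: 1, 2, 5, 10, 31, 62, 155, 310.
Test each divisor d:
194^1 ≡ 194
194^2 ≡ 5
194^5 ≡ 185
194^10 ≡ 15
194^31 ≡ 95
194^62 ≡ 6
194^155 ≡ 310
194^310 ≡ 1
The smallest such exponent is 310, so the order of 194 is 310.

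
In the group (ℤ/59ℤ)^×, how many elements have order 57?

φ(59) = 59 − 1 = 58 = 2 · 29.
(Z/59Z)^× is cyclic (|G| = 58); a cyclic group of order m has exactly φ(d) elements of each order d | m, and none otherwise.
Since 57 ∤ 58, the count is 0.

0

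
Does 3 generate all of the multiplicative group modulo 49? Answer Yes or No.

Yes

φ(49) = φ(7^2) = 7·(7−1) = 42 = 2 · 3 · 7.
It suffices to check that the order of 3 is not a proper divisor of 42: compute 3^(42/q) for q ∈ {2, 3, 7}.
3^21 ≡ 48 (mod 49)  [q = 2: ≢ 1 ✓]
3^14 ≡ 30 (mod 49)  [q = 3: ≢ 1 ✓]
3^6 ≡ 43 (mod 49)  [q = 7: ≢ 1 ✓]
Every test exponent gives a nontrivial residue, hence 3 generates the full group.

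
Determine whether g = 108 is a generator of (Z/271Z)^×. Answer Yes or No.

Yes

φ(271) = 271 − 1 = 270 = 2 · 3^3 · 5.
Test 108^(270/q) mod 271 for each prime factor q of 270:
108^135 ≡ 270 (mod 271)  [q = 2: ≢ 1 ✓]
108^90 ≡ 28 (mod 271)  [q = 3: ≢ 1 ✓]
108^54 ≡ 244 (mod 271)  [q = 5: ≢ 1 ✓]
All checks pass, so 108 has order 270 and is a primitive root modulo 271.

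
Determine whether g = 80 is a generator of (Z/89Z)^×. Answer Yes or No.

φ(89) = 89 − 1 = 88 = 2^3 · 11.
An element g generates (Z/89Z)^× iff g^(88/q) ≢ 1 (mod 89) for each prime q ∈ {2, 11}.
80^44 ≡ 1 (mod 89)  [q = 2: ≡ 1 ✗]
80^8 ≡ 2 (mod 89)  [q = 11: ≢ 1 ✓]
Since 80^44 ≡ 1, the order of 80 divides 44 < 88, so 80 is not a primitive root.

No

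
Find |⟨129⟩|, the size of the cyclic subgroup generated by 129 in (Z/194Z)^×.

48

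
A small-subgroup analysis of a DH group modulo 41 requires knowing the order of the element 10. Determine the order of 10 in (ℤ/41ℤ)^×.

5

ord(10) | φ(41) = 41 − 1 = 40 = 2^3 · 5.
Divisors of 40: 1, 2, 4, 5, 8, 10, 20, 40.
Compute 10^d (mod 41) for the divisors d until we hit 1:
10^1 ≡ 10
10^2 ≡ 18
10^4 ≡ 37
10^5 ≡ 1
Therefore the multiplicative order of 10 modulo 41 is 5.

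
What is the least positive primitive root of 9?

2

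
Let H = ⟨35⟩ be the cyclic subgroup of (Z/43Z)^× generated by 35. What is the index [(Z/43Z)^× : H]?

6

Since 35 ∈ (Z/43Z)^×, its order divides φ(43) = 43 − 1 = 42 = 2 · 3 · 7.
Divisors of 42: 1, 2, 3, 6, 7, 14, 21, 42.
Test each divisor d:
35^1 ≡ 35 (mod 43)
35^2 ≡ 21 (mod 43)
35^3 ≡ 4 (mod 43)
35^6 ≡ 16 (mod 43)
35^7 ≡ 1 (mod 43) ✓
Thus |⟨35⟩| = ord(35) = 7.
The index is φ(43) / ord(35) = 42 / 7 = 6.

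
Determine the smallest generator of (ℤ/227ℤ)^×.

φ(227) = 227 − 1 = 226 = 2 · 113.
g is a primitive root iff g^(226/q) ≢ 1 (mod 227) for each prime q ∈ {2, 113}.
g = 2: 2^113 ≡ 226; 2^2 ≡ 4 — none is 1, so 2 is a primitive root.
The smallest primitive root modulo 227 is 2.

2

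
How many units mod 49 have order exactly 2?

φ(49) = φ(7^2) = 7·(7−1) = 42 = 2 · 3 · 7.
Since (Z/49Z)^× is cyclic of order 42, the number of elements of order d is φ(d) when d | 42 and 0 otherwise.
2 | 42, and φ(2) = 2 − 1 = 1.

1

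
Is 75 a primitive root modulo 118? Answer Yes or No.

φ(118) = φ(2)·φ(59) = 1·58 = 58 = 2 · 29.
An element g generates (Z/118Z)^× iff g^(58/q) ≢ 1 (mod 118) for each prime q ∈ {2, 29}.
75^29 ≡ 1 (mod 118)  [q = 2: ≡ 1 ✗]
75^2 ≡ 79 (mod 118)  [q = 29: ≢ 1 ✓]
The check at q = 2 fails, so 75 generates a proper subgroup.

No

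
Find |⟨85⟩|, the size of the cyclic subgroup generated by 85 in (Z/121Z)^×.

ord(85) | φ(121) = φ(11^2) = 11·(11−1) = 110 = 2 · 5 · 11.
Divisors of 110: 1, 2, 5, 10, 11, 22, 55, 110.
Check 85^d mod 121 for each divisor in increasing order:
85^1 ≡ 85 (mod 121)
85^2 ≡ 86 (mod 121)
85^5 ≡ 65 (mod 121)
85^10 ≡ 111 (mod 121)
85^11 ≡ 118 (mod 121)
85^22 ≡ 9 (mod 121)
85^55 ≡ 120 (mod 121)
85^110 ≡ 1 (mod 121) ✓
So ord_121(85) = 110.

110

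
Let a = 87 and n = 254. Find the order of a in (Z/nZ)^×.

21

ord(87) | φ(254) = φ(2)·φ(127) = 1·126 = 126 = 2 · 3^2 · 7.
Divisors of 126: 1, 2, 3, 6, 7, 9, 14, 18, 21, 42, 63, 126.
Evaluate successive powers at the divisors of 126:
87^1 ≡ 87
87^2 ≡ 203
87^3 ≡ 135
87^6 ≡ 191
87^7 ≡ 107
87^9 ≡ 131
87^14 ≡ 19
87^18 ≡ 143
87^21 ≡ 1
Therefore the multiplicative order of 87 modulo 254 is 21.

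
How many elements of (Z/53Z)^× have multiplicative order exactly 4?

2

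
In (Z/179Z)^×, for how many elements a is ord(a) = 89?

88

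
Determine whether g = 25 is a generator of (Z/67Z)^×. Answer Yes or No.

φ(67) = 67 − 1 = 66 = 2 · 3 · 11.
An element g generates (Z/67Z)^× iff g^(66/q) ≢ 1 (mod 67) for each prime q ∈ {2, 3, 11}.
25^33 ≡ 1 (mod 67)  [q = 2: ≡ 1 ✗]
25^22 ≡ 1 (mod 67)  [q = 3: ≡ 1 ✗]
25^6 ≡ 62 (mod 67)  [q = 11: ≢ 1 ✓]
Since 25^33 ≡ 1, the order of 25 divides 33 < 66, so 25 is not a primitive root.

No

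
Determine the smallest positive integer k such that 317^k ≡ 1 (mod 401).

80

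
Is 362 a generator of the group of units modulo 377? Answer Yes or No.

377 = 13 · 29 is a product of two distinct odd primes, so (Z/377Z)^× ≅ (Z/13Z)^× × (Z/29Z)^× is not cyclic.
No primitive root modulo 377 exists; in particular 362 is not one.

No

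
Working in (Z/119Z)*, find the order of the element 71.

The order of 71 must divide φ(119) = φ(7·17) = (7−1)·(17−1) = 6·16 = 96 = 2^5 · 3.
Divisors of 96: 1, 2, 3, 4, 6, 8, 12, 16, 24, 32, 48, 96.
Check 71^d mod 119 for each divisor in increasing order:
71^1 ≡ 71 (mod 119)
71^2 ≡ 43 (mod 119)
71^3 ≡ 78 (mod 119)
71^4 ≡ 64 (mod 119)
71^6 ≡ 15 (mod 119)
71^8 ≡ 50 (mod 119)
71^12 ≡ 106 (mod 119)
71^16 ≡ 1 (mod 119) ✓
The smallest such exponent is 16, so the order of 71 is 16.

16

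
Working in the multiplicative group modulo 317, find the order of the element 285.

316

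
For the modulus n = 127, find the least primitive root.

φ(127) = 127 − 1 = 126 = 2 · 3^2 · 7.
Test candidates g = 2, 3, … against the prime factors q ∈ {2, 3, 7} of φ(127): g is a generator iff g^(126/q) ≢ 1 for every such q.
g = 2: 2^63 ≡ 1 — hits 1, so not a primitive root.
g = 3: 3^63 ≡ 126; 3^42 ≡ 107; 3^18 ≡ 4 — none is 1, so 3 is a primitive root.
The smallest primitive root modulo 127 is 3.

3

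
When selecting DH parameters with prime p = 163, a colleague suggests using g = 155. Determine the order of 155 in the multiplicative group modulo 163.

27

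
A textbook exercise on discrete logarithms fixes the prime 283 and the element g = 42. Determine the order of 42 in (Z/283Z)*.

47

By Lagrange's theorem, ord_283(42) divides φ(283) = 283 − 1 = 282 = 2 · 3 · 47.
Divisors of 282: 1, 2, 3, 6, 47, 94, 141, 282.
Evaluate successive powers at the divisors of 282:
42^1 ≡ 42 (mod 283)
42^2 ≡ 66 (mod 283)
42^3 ≡ 225 (mod 283)
42^6 ≡ 251 (mod 283)
42^47 ≡ 1 (mod 283) ✓
So ord_283(42) = 47.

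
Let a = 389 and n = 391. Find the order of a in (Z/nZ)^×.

88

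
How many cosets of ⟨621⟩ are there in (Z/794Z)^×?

4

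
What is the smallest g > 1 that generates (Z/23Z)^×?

φ(23) = 23 − 1 = 22 = 2 · 11.
g is a primitive root iff g^(22/q) ≢ 1 (mod 23) for each prime q ∈ {2, 11}.
g = 2: 2^11 ≡ 1 — hits 1, so not a primitive root.
g = 3: 3^11 ≡ 1 — hits 1, so not a primitive root.
g = 4: 4^11 ≡ 1 — hits 1, so not a primitive root.
g = 5: 5^11 ≡ 22; 5^2 ≡ 2 — none is 1, so 5 is a primitive root.
Hence the least primitive root of 23 is 5.

5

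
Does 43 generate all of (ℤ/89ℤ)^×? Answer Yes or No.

φ(89) = 89 − 1 = 88 = 2^3 · 11.
43 is a primitive root mod 89 iff 43^(φ(89)/q) ≢ 1 for every prime q | φ(89), i.e. q ∈ {2, 11}.
43^44 ≡ 88 (mod 89)  [q = 2: ≢ 1 ✓]
43^8 ≡ 67 (mod 89)  [q = 11: ≢ 1 ✓]
None equal 1, so ord_89(43) = 88: 43 is a primitive root.

Yes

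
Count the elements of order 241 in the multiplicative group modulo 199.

0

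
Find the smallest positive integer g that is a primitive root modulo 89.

3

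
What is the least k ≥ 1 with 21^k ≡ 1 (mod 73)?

24

ord(21) | φ(73) = 73 − 1 = 72 = 2^3 · 3^2.
Divisors of 72: 1, 2, 3, 4, 6, 8, 9, 12, 18, 24, 36, 72.
Check 21^d mod 73 for each divisor in increasing order:
21^1 ≡ 21 (mod 73)
21^2 ≡ 3 (mod 73)
21^3 ≡ 63 (mod 73)
21^4 ≡ 9 (mod 73)
21^6 ≡ 27 (mod 73)
21^8 ≡ 8 (mod 73)
21^9 ≡ 22 (mod 73)
21^12 ≡ 72 (mod 73)
21^18 ≡ 46 (mod 73)
21^24 ≡ 1 (mod 73) ✓
The smallest such exponent is 24, so the order of 21 is 24.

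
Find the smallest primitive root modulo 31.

3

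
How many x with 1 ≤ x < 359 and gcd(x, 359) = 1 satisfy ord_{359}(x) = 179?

178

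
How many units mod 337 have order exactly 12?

φ(337) = 337 − 1 = 336 = 2^4 · 3 · 7.
In a cyclic group of order 336, there are φ(d) elements of order d for each divisor d of 336, and zero for non-divisors.
12 = 2^2 · 3 divides 336, and φ(12) = 4.

4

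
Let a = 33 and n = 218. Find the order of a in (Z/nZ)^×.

4

Since 33 ∈ (Z/218Z)^×, its order divides φ(218) = φ(2)·φ(109) = 1·108 = 108 = 2^2 · 3^3.
Divisors of 108: 1, 2, 3, 4, 6, 9, 12, 18, 27, 36, 54, 108.
Check 33^d mod 218 for each divisor in increasing order:
33^1 ≡ 33 (mod 218)
33^2 ≡ 217 (mod 218)
33^3 ≡ 185 (mod 218)
33^4 ≡ 1 (mod 218) ✓
The smallest such exponent is 4, so the order of 33 is 4.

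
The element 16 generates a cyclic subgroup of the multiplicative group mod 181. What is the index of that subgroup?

4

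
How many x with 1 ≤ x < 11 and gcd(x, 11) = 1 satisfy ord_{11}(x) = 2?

φ(11) = 11 − 1 = 10 = 2 · 5.
In a cyclic group of order 10, there are φ(d) elements of order d for each divisor d of 10, and zero for non-divisors.
2 | 10, and φ(2) = 2 − 1 = 1.

1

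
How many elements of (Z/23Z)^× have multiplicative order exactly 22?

10

φ(23) = 23 − 1 = 22 = 2 · 11.
(Z/23Z)^× is cyclic (|G| = 22); a cyclic group of order m has exactly φ(d) elements of each order d | m, and none otherwise.
22 = 2 · 11 divides 22, and φ(22) = 10.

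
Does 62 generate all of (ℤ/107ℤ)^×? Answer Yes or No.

No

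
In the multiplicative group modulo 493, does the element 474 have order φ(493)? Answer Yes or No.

No

493 = 17 · 29 is a product of two distinct odd primes, so (Z/493Z)^× ≅ (Z/17Z)^× × (Z/29Z)^× is not cyclic.
No primitive root modulo 493 exists; in particular 474 is not one.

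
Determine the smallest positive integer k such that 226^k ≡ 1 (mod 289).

272

The order of 226 must divide φ(289) = φ(17^2) = 17·(17−1) = 272 = 2^4 · 17.
Divisors of 272: 1, 2, 4, 8, 16, 17, 34, 68, 136, 272.
Compute 226^d (mod 289) for the divisors d until we hit 1:
226^1 ≡ 226 (mod 289)
226^2 ≡ 212 (mod 289)
226^4 ≡ 149 (mod 289)
226^8 ≡ 237 (mod 289)
226^16 ≡ 103 (mod 289)
226^17 ≡ 158 (mod 289)
226^34 ≡ 110 (mod 289)
226^68 ≡ 251 (mod 289)
226^136 ≡ 288 (mod 289)
226^272 ≡ 1 (mod 289) ✓
Therefore the multiplicative order of 226 modulo 289 is 272.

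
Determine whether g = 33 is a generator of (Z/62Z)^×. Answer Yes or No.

No

φ(62) = φ(2)·φ(31) = 1·30 = 30 = 2 · 3 · 5.
It suffices to check that the order of 33 is not a proper divisor of 30: compute 33^(30/q) for q ∈ {2, 3, 5}.
33^15 ≡ 1 (mod 62)  [q = 2: ≡ 1 ✗]
33^10 ≡ 1 (mod 62)  [q = 3: ≡ 1 ✗]
33^6 ≡ 33 (mod 62)  [q = 5: ≢ 1 ✓]
Since 33^15 ≡ 1, the order of 33 divides 15 < 30, so 33 is not a primitive root.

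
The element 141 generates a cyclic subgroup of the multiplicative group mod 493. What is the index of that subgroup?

By Lagrange's theorem, ord_493(141) divides φ(493) = φ(17·29) = (17−1)·(29−1) = 16·28 = 448 = 2^6 · 7.
Divisors of 448: 1, 2, 4, 7, 8, 14, 16, 28, 32, 56, 64, 112, 224, 448.
Test each divisor d:
141^1 ≡ 141
141^2 ≡ 161
141^4 ≡ 285
141^7 ≡ 146
141^8 ≡ 373
141^14 ≡ 117
141^16 ≡ 103
141^28 ≡ 378
141^32 ≡ 256
141^56 ≡ 407
141^64 ≡ 460
141^112 ≡ 1
The order of 141 is 112, so the subgroup it generates has 112 elements.
[(Z/493Z)^× : ⟨141⟩] = 448/112 = 4.

4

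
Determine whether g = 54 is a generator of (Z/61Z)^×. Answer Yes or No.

Yes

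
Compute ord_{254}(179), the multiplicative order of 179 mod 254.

9

Since 179 ∈ (Z/254Z)^×, its order divides φ(254) = φ(2)·φ(127) = 1·126 = 126 = 2 · 3^2 · 7.
Divisors of 126: 1, 2, 3, 6, 7, 9, 14, 18, 21, 42, 63, 126.
Evaluate successive powers at the divisors of 126:
179^1 ≡ 179
179^2 ≡ 37
179^3 ≡ 19
179^6 ≡ 107
179^7 ≡ 103
179^9 ≡ 1
So ord_254(179) = 9.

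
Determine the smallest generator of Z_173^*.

φ(173) = 173 − 1 = 172 = 2^2 · 43.
g is a primitive root iff g^(172/q) ≢ 1 (mod 173) for each prime q ∈ {2, 43}.
g = 2: 2^86 ≡ 172; 2^4 ≡ 16 — none is 1, so 2 is a primitive root.
Hence the least primitive root of 173 is 2.

2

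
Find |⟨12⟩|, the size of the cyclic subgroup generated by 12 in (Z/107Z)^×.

Since 12 ∈ (Z/107Z)^×, its order divides φ(107) = 107 − 1 = 106 = 2 · 53.
Divisors of 106: 1, 2, 53, 106.
Compute 12^d (mod 107) for the divisors d until we hit 1:
12^1 ≡ 12 (mod 107)
12^2 ≡ 37 (mod 107)
12^53 ≡ 1 (mod 107) ✓
Hence ord(12) = 53.

53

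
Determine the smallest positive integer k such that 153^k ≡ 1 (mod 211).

By Lagrange's theorem, ord_211(153) divides φ(211) = 211 − 1 = 210 = 2 · 3 · 5 · 7.
Divisors of 210: 1, 2, 3, 5, 6, 7, 10, 14, 15, 21, 30, 35, 42, 70, 105, 210.
Evaluate successive powers at the divisors of 210:
153^1 ≡ 153
153^2 ≡ 199
153^3 ≡ 63
153^5 ≡ 88
153^6 ≡ 171
153^7 ≡ 210
153^10 ≡ 148
153^14 ≡ 1
The smallest such exponent is 14, so the order of 153 is 14.

14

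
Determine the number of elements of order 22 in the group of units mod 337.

φ(337) = 337 − 1 = 336 = 2^4 · 3 · 7.
(Z/337Z)^× is cyclic (|G| = 336); a cyclic group of order m has exactly φ(d) elements of each order d | m, and none otherwise.
22 does not divide 336, so no element of (Z/337Z)^× has order 22.

0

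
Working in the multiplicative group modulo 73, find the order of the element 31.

72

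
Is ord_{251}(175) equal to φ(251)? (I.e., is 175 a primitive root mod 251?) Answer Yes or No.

No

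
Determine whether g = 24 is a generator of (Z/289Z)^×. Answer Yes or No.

Yes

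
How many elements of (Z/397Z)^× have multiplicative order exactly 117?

0

φ(397) = 397 − 1 = 396 = 2^2 · 3^2 · 11.
(Z/397Z)^× is cyclic (|G| = 396); a cyclic group of order m has exactly φ(d) elements of each order d | m, and none otherwise.
117 does not divide 396, so no element of (Z/397Z)^× has order 117.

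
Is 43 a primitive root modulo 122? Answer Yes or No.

Yes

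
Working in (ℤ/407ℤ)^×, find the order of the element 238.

90

ord(238) | φ(407) = φ(11·37) = (11−1)·(37−1) = 10·36 = 360 = 2^3 · 3^2 · 5.
Divisors of 360: 1, 2, 3, 4, 5, 6, 8, 9, 10, 12, 15, 18, 20, 24, 30, 36, 40, 45, 60, 72, 90, 120, 180, 360.
Compute 238^d (mod 407) for the divisors d until we hit 1:
238^1 ≡ 238 (mod 407)
238^2 ≡ 71 (mod 407)
238^3 ≡ 211 (mod 407)
238^4 ≡ 157 (mod 407)
238^5 ≡ 329 (mod 407)
238^6 ≡ 158 (mod 407)
238^8 ≡ 229 (mod 407)
238^9 ≡ 371 (mod 407)
238^10 ≡ 386 (mod 407)
238^12 ≡ 137 (mod 407)
238^15 ≡ 10 (mod 407)
238^18 ≡ 75 (mod 407)
238^20 ≡ 34 (mod 407)
238^24 ≡ 47 (mod 407)
238^30 ≡ 100 (mod 407)
238^36 ≡ 334 (mod 407)
238^40 ≡ 342 (mod 407)
238^45 ≡ 186 (mod 407)
238^60 ≡ 232 (mod 407)
238^72 ≡ 38 (mod 407)
238^90 ≡ 1 (mod 407) ✓
The smallest such exponent is 90, so the order of 238 is 90.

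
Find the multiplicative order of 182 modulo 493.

By Lagrange's theorem, ord_493(182) divides φ(493) = φ(17·29) = (17−1)·(29−1) = 16·28 = 448 = 2^6 · 7.
Divisors of 448: 1, 2, 4, 7, 8, 14, 16, 28, 32, 56, 64, 112, 224, 448.
Test each divisor d:
182^1 ≡ 182 (mod 493)
182^2 ≡ 93 (mod 493)
182^4 ≡ 268 (mod 493)
182^7 ≡ 75 (mod 493)
182^8 ≡ 339 (mod 493)
182^14 ≡ 202 (mod 493)
182^16 ≡ 52 (mod 493)
182^28 ≡ 378 (mod 493)
182^32 ≡ 239 (mod 493)
182^56 ≡ 407 (mod 493)
182^64 ≡ 426 (mod 493)
182^112 ≡ 1 (mod 493) ✓
The smallest such exponent is 112, so the order of 182 is 112.

112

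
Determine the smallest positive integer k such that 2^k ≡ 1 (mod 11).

By Lagrange's theorem, ord_11(2) divides φ(11) = 11 − 1 = 10 = 2 · 5.
Divisors of 10: 1, 2, 5, 10.
Check 2^d mod 11 for each divisor in increasing order:
2^1 ≡ 2 (mod 11)
2^2 ≡ 4 (mod 11)
2^5 ≡ 10 (mod 11)
2^10 ≡ 1 (mod 11) ✓
So ord_11(2) = 10.

10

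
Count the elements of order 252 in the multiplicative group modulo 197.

0

φ(197) = 197 − 1 = 196 = 2^2 · 7^2.
In a cyclic group of order 196, there are φ(d) elements of order d for each divisor d of 196, and zero for non-divisors.
Here 196 is not a multiple of 252, so there are no elements of order 252.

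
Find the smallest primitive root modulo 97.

5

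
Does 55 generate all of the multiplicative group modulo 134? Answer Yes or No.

No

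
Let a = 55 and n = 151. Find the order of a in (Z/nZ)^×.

ord(55) | φ(151) = 151 − 1 = 150 = 2 · 3 · 5^2.
Divisors of 150: 1, 2, 3, 5, 6, 10, 15, 25, 30, 50, 75, 150.
Check 55^d mod 151 for each divisor in increasing order:
55^1 ≡ 55 (mod 151)
55^2 ≡ 5 (mod 151)
55^3 ≡ 124 (mod 151)
55^5 ≡ 16 (mod 151)
55^6 ≡ 125 (mod 151)
55^10 ≡ 105 (mod 151)
55^15 ≡ 19 (mod 151)
55^25 ≡ 32 (mod 151)
55^30 ≡ 59 (mod 151)
55^50 ≡ 118 (mod 151)
55^75 ≡ 1 (mod 151) ✓
Hence ord(55) = 75.

75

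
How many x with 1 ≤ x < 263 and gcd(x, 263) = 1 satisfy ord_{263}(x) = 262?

130

φ(263) = 263 − 1 = 262 = 2 · 131.
(Z/263Z)^× is cyclic (|G| = 262); a cyclic group of order m has exactly φ(d) elements of each order d | m, and none otherwise.
262 = 2 · 131 divides 262, and φ(262) = 130.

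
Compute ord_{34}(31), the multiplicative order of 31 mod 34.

16

By Lagrange's theorem, ord_34(31) divides φ(34) = φ(2)·φ(17) = 1·16 = 16 = 2^4.
Divisors of 16: 1, 2, 4, 8, 16.
Evaluate successive powers at the divisors of 16:
31^1 ≡ 31 (mod 34)
31^2 ≡ 9 (mod 34)
31^4 ≡ 13 (mod 34)
31^8 ≡ 33 (mod 34)
31^16 ≡ 1 (mod 34) ✓
So ord_34(31) = 16.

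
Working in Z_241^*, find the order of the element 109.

Since 109 ∈ (Z/241Z)^×, its order divides φ(241) = 241 − 1 = 240 = 2^4 · 3 · 5.
Divisors of 240: 1, 2, 3, 4, 5, 6, 8, 10, 12, 15, 16, 20, 24, 30, 40, 48, 60, 80, 120, 240.
Compute 109^d (mod 241) for the divisors d until we hit 1:
109^1 ≡ 109
109^2 ≡ 72
109^3 ≡ 136
109^4 ≡ 123
109^5 ≡ 152
109^6 ≡ 180
109^8 ≡ 187
109^10 ≡ 209
109^12 ≡ 106
109^15 ≡ 197
109^16 ≡ 24
109^20 ≡ 60
109^24 ≡ 150
109^30 ≡ 8
109^40 ≡ 226
109^48 ≡ 87
109^60 ≡ 64
109^80 ≡ 225
109^120 ≡ 240
109^240 ≡ 1
Hence ord(109) = 240.

240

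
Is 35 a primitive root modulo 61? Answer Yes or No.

Yes

φ(61) = 61 − 1 = 60 = 2^2 · 3 · 5.
35 is a primitive root mod 61 iff 35^(φ(61)/q) ≢ 1 for every prime q | φ(61), i.e. q ∈ {2, 3, 5}.
35^30 ≡ 60 (mod 61)  [q = 2: ≢ 1 ✓]
35^20 ≡ 13 (mod 61)  [q = 3: ≢ 1 ✓]
35^12 ≡ 9 (mod 61)  [q = 5: ≢ 1 ✓]
None equal 1, so ord_61(35) = 60: 35 is a primitive root.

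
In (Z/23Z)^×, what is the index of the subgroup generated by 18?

ord(18) | φ(23) = 23 − 1 = 22 = 2 · 11.
Divisors of 22: 1, 2, 11, 22.
Check 18^d mod 23 for each divisor in increasing order:
18^1 ≡ 18 (mod 23)
18^2 ≡ 2 (mod 23)
18^11 ≡ 1 (mod 23) ✓
Thus |⟨18⟩| = ord(18) = 11.
[(Z/23Z)^× : ⟨18⟩] = 22/11 = 2.

2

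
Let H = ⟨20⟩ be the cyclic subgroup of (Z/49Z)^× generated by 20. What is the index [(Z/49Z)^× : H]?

3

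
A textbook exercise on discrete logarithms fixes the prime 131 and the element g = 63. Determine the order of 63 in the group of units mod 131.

ord(63) | φ(131) = 131 − 1 = 130 = 2 · 5 · 13.
Divisors of 130: 1, 2, 5, 10, 13, 26, 65, 130.
Test each divisor d:
63^1 ≡ 63
63^2 ≡ 39
63^5 ≡ 62
63^10 ≡ 45
63^13 ≡ 1
The smallest such exponent is 13, so the order of 63 is 13.

13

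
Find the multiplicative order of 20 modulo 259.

36

ord(20) | φ(259) = φ(7·37) = (7−1)·(37−1) = 6·36 = 216 = 2^3 · 3^3.
Divisors of 216: 1, 2, 3, 4, 6, 8, 9, 12, 18, 24, 27, 36, 54, 72, 108, 216.
Test each divisor d:
20^1 ≡ 20 (mod 259)
20^2 ≡ 141 (mod 259)
20^3 ≡ 230 (mod 259)
20^4 ≡ 197 (mod 259)
20^6 ≡ 64 (mod 259)
20^8 ≡ 218 (mod 259)
20^9 ≡ 216 (mod 259)
20^12 ≡ 211 (mod 259)
20^18 ≡ 36 (mod 259)
20^24 ≡ 232 (mod 259)
20^27 ≡ 6 (mod 259)
20^36 ≡ 1 (mod 259) ✓
So ord_259(20) = 36.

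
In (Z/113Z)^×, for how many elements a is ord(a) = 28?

φ(113) = 113 − 1 = 112 = 2^4 · 7.
(Z/113Z)^× is cyclic (|G| = 112); a cyclic group of order m has exactly φ(d) elements of each order d | m, and none otherwise.
28 = 2^2 · 7 divides 112, and φ(28) = 12.

12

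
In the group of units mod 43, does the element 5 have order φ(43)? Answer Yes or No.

Yes

φ(43) = 43 − 1 = 42 = 2 · 3 · 7.
An element g generates (Z/43Z)^× iff g^(42/q) ≢ 1 (mod 43) for each prime q ∈ {2, 3, 7}.
5^21 ≡ 42 (mod 43)  [q = 2: ≢ 1 ✓]
5^14 ≡ 36 (mod 43)  [q = 3: ≢ 1 ✓]
5^6 ≡ 16 (mod 43)  [q = 7: ≢ 1 ✓]
None equal 1, so ord_43(5) = 42: 5 is a primitive root.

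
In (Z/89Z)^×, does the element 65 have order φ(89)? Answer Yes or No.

Yes

φ(89) = 89 − 1 = 88 = 2^3 · 11.
It suffices to check that the order of 65 is not a proper divisor of 88: compute 65^(88/q) for q ∈ {2, 11}.
65^44 ≡ 88 (mod 89)  [q = 2: ≢ 1 ✓]
65^8 ≡ 78 (mod 89)  [q = 11: ≢ 1 ✓]
None equal 1, so ord_89(65) = 88: 65 is a primitive root.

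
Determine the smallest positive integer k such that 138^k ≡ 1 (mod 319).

By Lagrange's theorem, ord_319(138) divides φ(319) = φ(11·29) = (11−1)·(29−1) = 10·28 = 280 = 2^3 · 5 · 7.
Divisors of 280: 1, 2, 4, 5, 7, 8, 10, 14, 20, 28, 35, 40, 56, 70, 140, 280.
Check 138^d mod 319 for each divisor in increasing order:
138^1 ≡ 138
138^2 ≡ 223
138^4 ≡ 284
138^5 ≡ 274
138^7 ≡ 173
138^8 ≡ 268
138^10 ≡ 111
138^14 ≡ 262
138^20 ≡ 199
138^28 ≡ 59
138^35 ≡ 318
138^40 ≡ 45
138^56 ≡ 291
138^70 ≡ 1
The smallest such exponent is 70, so the order of 138 is 70.

70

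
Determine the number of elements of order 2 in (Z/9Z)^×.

φ(9) = φ(3^2) = 3·(3−1) = 6 = 2 · 3.
Since (Z/9Z)^× is cyclic of order 6, the number of elements of order d is φ(d) when d | 6 and 0 otherwise.
2 | 6, and φ(2) = 2 − 1 = 1.

1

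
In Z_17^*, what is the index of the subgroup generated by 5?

Since 5 ∈ (Z/17Z)^×, its order divides φ(17) = 17 − 1 = 16 = 2^4.
Divisors of 16: 1, 2, 4, 8, 16.
Check 5^d mod 17 for each divisor in increasing order:
5^1 ≡ 5
5^2 ≡ 8
5^4 ≡ 13
5^8 ≡ 16
5^16 ≡ 1
So ord_17(5) = 16, hence |⟨5⟩| = 16.
[(Z/17Z)^× : ⟨5⟩] = 16/16 = 1.

1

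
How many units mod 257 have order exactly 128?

64

φ(257) = 257 − 1 = 256 = 2^8.
(Z/257Z)^× is cyclic (|G| = 256); a cyclic group of order m has exactly φ(d) elements of each order d | m, and none otherwise.
128 = 2^7 divides 256, and φ(128) = 64.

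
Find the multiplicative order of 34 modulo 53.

52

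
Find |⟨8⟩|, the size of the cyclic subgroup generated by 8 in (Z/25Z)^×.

20

Since 8 ∈ (Z/25Z)^×, its order divides φ(25) = φ(5^2) = 5·(5−1) = 20 = 2^2 · 5.
Divisors of 20: 1, 2, 4, 5, 10, 20.
Test each divisor d:
8^1 ≡ 8
8^2 ≡ 14
8^4 ≡ 21
8^5 ≡ 18
8^10 ≡ 24
8^20 ≡ 1
So ord_25(8) = 20.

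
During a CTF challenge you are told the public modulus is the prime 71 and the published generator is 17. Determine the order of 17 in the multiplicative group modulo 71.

10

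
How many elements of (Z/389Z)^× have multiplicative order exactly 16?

0

φ(389) = 389 − 1 = 388 = 2^2 · 97.
(Z/389Z)^× is cyclic (|G| = 388); a cyclic group of order m has exactly φ(d) elements of each order d | m, and none otherwise.
Since 16 ∤ 388, the count is 0.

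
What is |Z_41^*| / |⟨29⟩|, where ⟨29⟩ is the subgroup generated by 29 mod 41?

1

The order of 29 must divide φ(41) = 41 − 1 = 40 = 2^3 · 5.
Divisors of 40: 1, 2, 4, 5, 8, 10, 20, 40.
Test each divisor d:
29^1 ≡ 29 (mod 41)
29^2 ≡ 21 (mod 41)
29^4 ≡ 31 (mod 41)
29^5 ≡ 38 (mod 41)
29^8 ≡ 18 (mod 41)
29^10 ≡ 9 (mod 41)
29^20 ≡ 40 (mod 41)
29^40 ≡ 1 (mod 41) ✓
Thus |⟨29⟩| = ord(29) = 40.
Index = |(Z/41Z)^×| / |⟨29⟩| = 40 / 40 = 1.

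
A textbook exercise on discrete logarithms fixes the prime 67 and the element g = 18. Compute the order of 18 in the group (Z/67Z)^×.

66

By Lagrange's theorem, ord_67(18) divides φ(67) = 67 − 1 = 66 = 2 · 3 · 11.
Divisors of 66: 1, 2, 3, 6, 11, 22, 33, 66.
Evaluate successive powers at the divisors of 66:
18^1 ≡ 18 (mod 67)
18^2 ≡ 56 (mod 67)
18^3 ≡ 3 (mod 67)
18^6 ≡ 9 (mod 67)
18^11 ≡ 38 (mod 67)
18^22 ≡ 37 (mod 67)
18^33 ≡ 66 (mod 67)
18^66 ≡ 1 (mod 67) ✓
The smallest such exponent is 66, so the order of 18 is 66.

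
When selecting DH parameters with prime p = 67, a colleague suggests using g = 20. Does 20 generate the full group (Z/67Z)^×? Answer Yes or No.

Yes

φ(67) = 67 − 1 = 66 = 2 · 3 · 11.
An element g generates (Z/67Z)^× iff g^(66/q) ≢ 1 (mod 67) for each prime q ∈ {2, 3, 11}.
20^33 ≡ 66 (mod 67)  [q = 2: ≢ 1 ✓]
20^22 ≡ 29 (mod 67)  [q = 3: ≢ 1 ✓]
20^6 ≡ 59 (mod 67)  [q = 11: ≢ 1 ✓]
All checks pass, so 20 has order 66 and is a primitive root modulo 67.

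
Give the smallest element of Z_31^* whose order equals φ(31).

φ(31) = 31 − 1 = 30 = 2 · 3 · 5.
Test candidates g = 2, 3, … against the prime factors q ∈ {2, 3, 5} of φ(31): g is a generator iff g^(30/q) ≢ 1 for every such q.
g = 2: 2^15 ≡ 1 — hits 1, so not a primitive root.
g = 3: 3^15 ≡ 30; 3^10 ≡ 25; 3^6 ≡ 16 — none is 1, so 3 is a primitive root.
The smallest primitive root modulo 31 is 3.

3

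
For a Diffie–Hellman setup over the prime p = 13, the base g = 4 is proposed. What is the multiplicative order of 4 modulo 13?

ord(4) | φ(13) = 13 − 1 = 12 = 2^2 · 3.
Divisors of 12: 1, 2, 3, 4, 6, 12.
Compute 4^d (mod 13) for the divisors d until we hit 1:
4^1 ≡ 4
4^2 ≡ 3
4^3 ≡ 12
4^4 ≡ 9
4^6 ≡ 1
Therefore the multiplicative order of 4 modulo 13 is 6.

6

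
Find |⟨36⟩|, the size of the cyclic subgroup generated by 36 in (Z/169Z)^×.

78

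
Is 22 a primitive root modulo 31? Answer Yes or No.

φ(31) = 31 − 1 = 30 = 2 · 3 · 5.
22 is a primitive root mod 31 iff 22^(φ(31)/q) ≢ 1 for every prime q | φ(31), i.e. q ∈ {2, 3, 5}.
22^15 ≡ 30 (mod 31)  [q = 2: ≢ 1 ✓]
22^10 ≡ 5 (mod 31)  [q = 3: ≢ 1 ✓]
22^6 ≡ 8 (mod 31)  [q = 5: ≢ 1 ✓]
All checks pass, so 22 has order 30 and is a primitive root modulo 31.

Yes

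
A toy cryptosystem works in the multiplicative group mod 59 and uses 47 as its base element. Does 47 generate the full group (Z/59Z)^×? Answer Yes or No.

Yes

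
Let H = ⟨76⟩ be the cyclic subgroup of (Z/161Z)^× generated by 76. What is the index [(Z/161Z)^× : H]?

6

The order of 76 must divide φ(161) = φ(7·23) = (7−1)·(23−1) = 6·22 = 132 = 2^2 · 3 · 11.
Divisors of 132: 1, 2, 3, 4, 6, 11, 12, 22, 33, 44, 66, 132.
Compute 76^d (mod 161) for the divisors d until we hit 1:
76^1 ≡ 76
76^2 ≡ 141
76^3 ≡ 90
76^4 ≡ 78
76^6 ≡ 50
76^11 ≡ 160
76^12 ≡ 85
76^22 ≡ 1
So ord_161(76) = 22, hence |⟨76⟩| = 22.
The index is φ(161) / ord(76) = 132 / 22 = 6.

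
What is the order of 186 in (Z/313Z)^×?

ord(186) | φ(313) = 313 − 1 = 312 = 2^3 · 3 · 13.
Divisors of 312: 1, 2, 3, 4, 6, 8, 12, 13, 24, 26, 39, 52, 78, 104, 156, 312.
Check 186^d mod 313 for each divisor in increasing order:
186^1 ≡ 186
186^2 ≡ 166
186^3 ≡ 202
186^4 ≡ 12
186^6 ≡ 114
186^8 ≡ 144
186^12 ≡ 163
186^13 ≡ 270
186^24 ≡ 277
186^26 ≡ 284
186^39 ≡ 308
186^52 ≡ 215
186^78 ≡ 25
186^104 ≡ 214
186^156 ≡ 312
186^312 ≡ 1
Therefore the multiplicative order of 186 modulo 313 is 312.

312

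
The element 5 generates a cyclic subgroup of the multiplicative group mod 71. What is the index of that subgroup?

14

Since 5 ∈ (Z/71Z)^×, its order divides φ(71) = 71 − 1 = 70 = 2 · 5 · 7.
Divisors of 70: 1, 2, 5, 7, 10, 14, 35, 70.
Evaluate successive powers at the divisors of 70:
5^1 ≡ 5 (mod 71)
5^2 ≡ 25 (mod 71)
5^5 ≡ 1 (mod 71) ✓
Thus |⟨5⟩| = ord(5) = 5.
[(Z/71Z)^× : ⟨5⟩] = 70/5 = 14.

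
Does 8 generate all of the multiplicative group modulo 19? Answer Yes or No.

No

φ(19) = 19 − 1 = 18 = 2 · 3^2.
An element g generates (Z/19Z)^× iff g^(18/q) ≢ 1 (mod 19) for each prime q ∈ {2, 3}.
8^9 ≡ 18 (mod 19)  [q = 2: ≢ 1 ✓]
8^6 ≡ 1 (mod 19)  [q = 3: ≡ 1 ✗]
The check at q = 3 fails, so 8 generates a proper subgroup.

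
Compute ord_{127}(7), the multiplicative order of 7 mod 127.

126

By Lagrange's theorem, ord_127(7) divides φ(127) = 127 − 1 = 126 = 2 · 3^2 · 7.
Divisors of 126: 1, 2, 3, 6, 7, 9, 14, 18, 21, 42, 63, 126.
Evaluate successive powers at the divisors of 126:
7^1 ≡ 7 (mod 127)
7^2 ≡ 49 (mod 127)
7^3 ≡ 89 (mod 127)
7^6 ≡ 47 (mod 127)
7^7 ≡ 75 (mod 127)
7^9 ≡ 119 (mod 127)
7^14 ≡ 37 (mod 127)
7^18 ≡ 64 (mod 127)
7^21 ≡ 108 (mod 127)
7^42 ≡ 107 (mod 127)
7^63 ≡ 126 (mod 127)
7^126 ≡ 1 (mod 127) ✓
So ord_127(7) = 126.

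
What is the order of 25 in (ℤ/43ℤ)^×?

21

ord(25) | φ(43) = 43 − 1 = 42 = 2 · 3 · 7.
Divisors of 42: 1, 2, 3, 6, 7, 14, 21, 42.
Compute 25^d (mod 43) for the divisors d until we hit 1:
25^1 ≡ 25 (mod 43)
25^2 ≡ 23 (mod 43)
25^3 ≡ 16 (mod 43)
25^6 ≡ 41 (mod 43)
25^7 ≡ 36 (mod 43)
25^14 ≡ 6 (mod 43)
25^21 ≡ 1 (mod 43) ✓
Hence ord(25) = 21.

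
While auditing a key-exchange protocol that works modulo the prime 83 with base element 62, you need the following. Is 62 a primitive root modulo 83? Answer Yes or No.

φ(83) = 83 − 1 = 82 = 2 · 41.
62 is a primitive root mod 83 iff 62^(φ(83)/q) ≢ 1 for every prime q | φ(83), i.e. q ∈ {2, 41}.
62^41 ≡ 82 (mod 83)  [q = 2: ≢ 1 ✓]
62^2 ≡ 26 (mod 83)  [q = 41: ≢ 1 ✓]
All checks pass, so 62 has order 82 and is a primitive root modulo 83.

Yes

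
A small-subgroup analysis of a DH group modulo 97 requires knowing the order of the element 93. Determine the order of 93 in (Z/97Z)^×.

24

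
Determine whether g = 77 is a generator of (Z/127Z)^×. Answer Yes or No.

No

φ(127) = 127 − 1 = 126 = 2 · 3^2 · 7.
An element g generates (Z/127Z)^× iff g^(126/q) ≢ 1 (mod 127) for each prime q ∈ {2, 3, 7}.
77^63 ≡ 126 (mod 127)  [q = 2: ≢ 1 ✓]
77^42 ≡ 1 (mod 127)  [q = 3: ≡ 1 ✗]
77^18 ≡ 4 (mod 127)  [q = 7: ≢ 1 ✓]
The check at q = 3 fails, so 77 generates a proper subgroup.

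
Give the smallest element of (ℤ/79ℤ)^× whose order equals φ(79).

3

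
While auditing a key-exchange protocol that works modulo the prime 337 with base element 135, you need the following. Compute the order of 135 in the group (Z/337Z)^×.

ord(135) | φ(337) = 337 − 1 = 336 = 2^4 · 3 · 7.
Divisors of 336: 1, 2, 3, 4, 6, 7, 8, 12, 14, 16, 21, 24, 28, 42, 48, 56, 84, 112, 168, 336.
Compute 135^d (mod 337) for the divisors d until we hit 1:
135^1 ≡ 135 (mod 337)
135^2 ≡ 27 (mod 337)
135^3 ≡ 275 (mod 337)
135^4 ≡ 55 (mod 337)
135^6 ≡ 137 (mod 337)
135^7 ≡ 297 (mod 337)
135^8 ≡ 329 (mod 337)
135^12 ≡ 234 (mod 337)
135^14 ≡ 252 (mod 337)
135^16 ≡ 64 (mod 337)
135^21 ≡ 30 (mod 337)
135^24 ≡ 162 (mod 337)
135^28 ≡ 148 (mod 337)
135^42 ≡ 226 (mod 337)
135^48 ≡ 295 (mod 337)
135^56 ≡ 336 (mod 337)
135^84 ≡ 189 (mod 337)
135^112 ≡ 1 (mod 337) ✓
Therefore the multiplicative order of 135 modulo 337 is 112.

112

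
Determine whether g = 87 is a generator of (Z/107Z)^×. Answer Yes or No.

φ(107) = 107 − 1 = 106 = 2 · 53.
Test 87^(106/q) mod 107 for each prime factor q of 106:
87^53 ≡ 1 (mod 107)  [q = 2: ≡ 1 ✗]
87^2 ≡ 79 (mod 107)  [q = 53: ≢ 1 ✓]
87^53 ≡ 1 shows ord(87) | 53, strictly less than φ(107); not a primitive root.

No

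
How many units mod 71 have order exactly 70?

φ(71) = 71 − 1 = 70 = 2 · 5 · 7.
(Z/71Z)^× is cyclic (|G| = 70); a cyclic group of order m has exactly φ(d) elements of each order d | m, and none otherwise.
70 = 2 · 5 · 7 divides 70, and φ(70) = 24.

24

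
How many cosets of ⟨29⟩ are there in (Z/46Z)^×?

2

ord(29) | φ(46) = φ(2)·φ(23) = 1·22 = 22 = 2 · 11.
Divisors of 22: 1, 2, 11, 22.
Evaluate successive powers at the divisors of 22:
29^1 ≡ 29 (mod 46)
29^2 ≡ 13 (mod 46)
29^11 ≡ 1 (mod 46) ✓
The order of 29 is 11, so the subgroup it generates has 11 elements.
[(Z/46Z)^× : ⟨29⟩] = 22/11 = 2.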